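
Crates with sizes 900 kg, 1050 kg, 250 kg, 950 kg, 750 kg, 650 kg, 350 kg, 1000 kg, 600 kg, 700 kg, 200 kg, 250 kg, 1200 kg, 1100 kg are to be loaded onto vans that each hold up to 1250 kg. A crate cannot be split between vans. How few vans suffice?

9

Total = 1200 + 1100 + 1050 + 1000 + 950 + 900 + 750 + 700 + 650 + 600 + 350 + 250 + 250 + 200 = 9950 kg.
Lower bound: ⌈9950/1250⌉ = 8 vans.
Also, 9 crates each exceed 625 kg, and no two of those can share a van, so at least 9 vans are needed.
A packing using 9 vans:
  van 1: 1200 = 1200
  van 2: 1100 = 1100
  van 3: 1050 + 200 = 1250
  van 4: 1000 + 250 = 1250
  van 5: 950 + 250 = 1200
  van 6: 900 + 350 = 1250
  van 7: 750 = 750
  van 8: 700 = 700
  van 9: 650 + 600 = 1250
This matches the lower bound, so 9 is optimal.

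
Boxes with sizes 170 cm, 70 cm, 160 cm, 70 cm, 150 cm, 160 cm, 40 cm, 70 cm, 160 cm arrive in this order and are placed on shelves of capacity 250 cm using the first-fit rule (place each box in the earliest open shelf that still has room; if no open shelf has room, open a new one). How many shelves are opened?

5

  170 → shelf 1 (new)  [load 170/250]
  70 → shelf 1  [load 240/250]
  160 → shelf 2 (new)  [load 160/250]
  70 → shelf 2  [load 230/250]
  150 → shelf 3 (new)  [load 150/250]
  160 → shelf 4 (new)  [load 160/250]
  40 → shelf 3  [load 190/250]
  70 → shelf 4  [load 230/250]
  160 → shelf 5 (new)  [load 160/250]
5 shelves opened.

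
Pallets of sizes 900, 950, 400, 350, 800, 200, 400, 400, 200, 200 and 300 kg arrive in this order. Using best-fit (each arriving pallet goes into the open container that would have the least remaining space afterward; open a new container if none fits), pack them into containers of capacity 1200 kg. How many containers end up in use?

5

  900 → container 1 (new)  [load 900/1200]
  950 → container 2 (new)  [load 950/1200]
  400 → container 3 (new)  [load 400/1200]
  350 → container 3  [load 750/1200]
  800 → container 4 (new)  [load 800/1200]
  200 → container 2  [load 1150/1200]
  400 → container 4  [load 1200/1200]
  400 → container 3  [load 1150/1200]
  200 → container 1  [load 1100/1200]
  200 → container 5 (new)  [load 200/1200]
  300 → container 5  [load 500/1200]
5 containers opened.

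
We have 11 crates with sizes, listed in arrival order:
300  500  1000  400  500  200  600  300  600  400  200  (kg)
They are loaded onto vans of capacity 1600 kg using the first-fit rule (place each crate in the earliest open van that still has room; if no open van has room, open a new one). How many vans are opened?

  300 → van 1 (new)  [load 300/1600]
  500 → van 1  [load 800/1600]
  1000 → van 2 (new)  [load 1000/1600]
  400 → van 1  [load 1200/1600]
  500 → van 2  [load 1500/1600]
  200 → van 1  [load 1400/1600]
  600 → van 3 (new)  [load 600/1600]
  300 → van 3  [load 900/1600]
  600 → van 3  [load 1500/1600]
  400 → van 4 (new)  [load 400/1600]
  200 → van 1  [load 1600/1600]
4 vans opened.

4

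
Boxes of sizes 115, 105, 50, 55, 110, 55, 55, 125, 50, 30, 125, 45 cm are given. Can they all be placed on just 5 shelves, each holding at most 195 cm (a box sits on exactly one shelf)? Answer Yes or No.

No

Total = 920 cm; ⌈920/195⌉ = 5.
The bound of 5 does not rule out 5, but exhaustive search shows no assignment into 5 shelves of capacity 195 cm exists — the minimum is 6.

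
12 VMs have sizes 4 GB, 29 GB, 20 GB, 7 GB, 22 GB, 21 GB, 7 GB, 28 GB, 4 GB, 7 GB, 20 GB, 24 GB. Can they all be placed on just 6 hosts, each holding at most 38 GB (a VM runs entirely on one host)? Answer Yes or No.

No

Total = 193 GB; ⌈193/38⌉ = 6.
7 VMs each exceed half the capacity and cannot share a host, forcing at least 7 hosts.
At least 7 hosts are required, but only 6 are allowed.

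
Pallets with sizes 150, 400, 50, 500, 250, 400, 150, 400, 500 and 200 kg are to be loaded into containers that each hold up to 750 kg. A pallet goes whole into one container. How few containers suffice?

5

Total = 500 + 500 + 400 + 400 + 400 + 250 + 200 + 150 + 150 + 50 = 3000 kg.
Lower bound: ⌈3000/750⌉ = 4 containers.
Also, 5 pallets each exceed 375 kg, and no two of those can share a container, so at least 5 containers are needed.
A packing using 5 containers:
  container 1: 500 + 250 = 750
  container 2: 500 + 200 + 50 = 750
  container 3: 400 + 150 + 150 = 700
  container 4: 400 = 400
  container 5: 400 = 400
This matches the lower bound, so 5 is optimal.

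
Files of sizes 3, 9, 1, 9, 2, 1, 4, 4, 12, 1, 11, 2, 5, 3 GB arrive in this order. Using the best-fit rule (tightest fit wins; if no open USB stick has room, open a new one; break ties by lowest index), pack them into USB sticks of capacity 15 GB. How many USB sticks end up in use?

5

  3 → USB stick 1 (new)  [load 3/15]
  9 → USB stick 1  [load 12/15]
  1 → USB stick 1  [load 13/15]
  9 → USB stick 2 (new)  [load 9/15]
  2 → USB stick 1  [load 15/15]
  1 → USB stick 2  [load 10/15]
  4 → USB stick 2  [load 14/15]
  4 → USB stick 3 (new)  [load 4/15]
  12 → USB stick 4 (new)  [load 12/15]
  1 → USB stick 2  [load 15/15]
  11 → USB stick 3  [load 15/15]
  2 → USB stick 4  [load 14/15]
  5 → USB stick 5 (new)  [load 5/15]
  3 → USB stick 5  [load 8/15]
5 USB sticks opened.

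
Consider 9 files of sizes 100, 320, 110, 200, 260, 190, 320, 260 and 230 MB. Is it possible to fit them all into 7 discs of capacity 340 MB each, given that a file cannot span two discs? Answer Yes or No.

A valid assignment using 7 discs:
  disc 1: 320 = 320
  disc 2: 320 = 320
  disc 3: 260 = 260
  disc 4: 260 = 260
  disc 5: 230 + 110 = 340
  disc 6: 200 + 100 = 300
  disc 7: 190 = 190
Every load is within 340 MB, so 7 discs suffice.

Yes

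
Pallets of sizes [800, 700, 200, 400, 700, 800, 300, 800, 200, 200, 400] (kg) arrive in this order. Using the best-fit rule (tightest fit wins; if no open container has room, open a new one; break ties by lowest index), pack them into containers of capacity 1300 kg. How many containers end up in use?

  800 → container 1 (new)  [load 800/1300]
  700 → container 2 (new)  [load 700/1300]
  200 → container 1  [load 1000/1300]
  400 → container 2  [load 1100/1300]
  700 → container 3 (new)  [load 700/1300]
  800 → container 4 (new)  [load 800/1300]
  300 → container 1  [load 1300/1300]
  800 → container 5 (new)  [load 800/1300]
  200 → container 2  [load 1300/1300]
  200 → container 4  [load 1000/1300]
  400 → container 5  [load 1200/1300]
5 containers opened.

5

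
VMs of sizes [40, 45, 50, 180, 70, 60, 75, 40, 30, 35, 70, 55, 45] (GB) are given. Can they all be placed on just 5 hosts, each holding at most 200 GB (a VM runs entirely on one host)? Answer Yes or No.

A valid assignment using 5 hosts:
  host 1: 180 = 180
  host 2: 75 + 70 + 55 = 200
  host 3: 70 + 60 + 50 = 180
  host 4: 45 + 45 + 40 + 40 + 30 = 200
  host 5: 35 = 35
Every load is within 200 GB, so 5 hosts suffice.

Yes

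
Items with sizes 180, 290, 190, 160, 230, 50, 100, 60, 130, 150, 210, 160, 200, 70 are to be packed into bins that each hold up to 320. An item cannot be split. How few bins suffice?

Total = 290 + 230 + 210 + 200 + 190 + 180 + 160 + 160 + 150 + 130 + 100 + 70 + 60 + 50 = 2180.
Lower bound: ⌈2180/320⌉ = 7 bins.
A packing using 8 bins:
  bin 1: 290 = 290
  bin 2: 230 + 70 = 300
  bin 3: 210 + 100 = 310
  bin 4: 200 + 60 + 50 = 310
  bin 5: 190 + 130 = 320
  bin 6: 180 = 180
  bin 7: 160 + 160 = 320
  bin 8: 150 = 150
No arrangement into 7 bins stays within capacity, so 8 is optimal.

8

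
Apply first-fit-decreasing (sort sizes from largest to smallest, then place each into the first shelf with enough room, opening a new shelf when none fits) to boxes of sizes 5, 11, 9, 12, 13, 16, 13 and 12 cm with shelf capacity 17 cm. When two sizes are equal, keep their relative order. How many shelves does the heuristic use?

Sorted descending: 16, 13, 13, 12, 12, 11, 9, 5.
  16 → shelf 1 (new)  [load 16/17]
  13 → shelf 2 (new)  [load 13/17]
  13 → shelf 3 (new)  [load 13/17]
  12 → shelf 4 (new)  [load 12/17]
  12 → shelf 5 (new)  [load 12/17]
  11 → shelf 6 (new)  [load 11/17]
  9 → shelf 7 (new)  [load 9/17]
  5 → shelf 4  [load 17/17]
7 shelves opened.

7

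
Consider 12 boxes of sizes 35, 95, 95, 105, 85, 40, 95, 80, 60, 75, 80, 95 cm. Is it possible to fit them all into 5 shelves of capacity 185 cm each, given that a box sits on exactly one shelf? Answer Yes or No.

No

Total = 940 cm; ⌈940/185⌉ = 6.
At least 6 shelves are required, but only 5 are allowed.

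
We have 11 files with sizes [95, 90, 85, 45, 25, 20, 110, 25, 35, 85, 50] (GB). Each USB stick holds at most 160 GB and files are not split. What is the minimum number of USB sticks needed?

Total = 110 + 95 + 90 + 85 + 85 + 50 + 45 + 35 + 25 + 25 + 20 = 665 GB.
Lower bound: ⌈665/160⌉ = 5 USB sticks.
A packing using 5 USB sticks:
  USB stick 1: 110 + 50 = 160
  USB stick 2: 95 + 45 + 20 = 160
  USB stick 3: 90 + 35 + 25 = 150
  USB stick 4: 85 + 25 = 110
  USB stick 5: 85 = 85
This matches the lower bound, so 5 is optimal.

5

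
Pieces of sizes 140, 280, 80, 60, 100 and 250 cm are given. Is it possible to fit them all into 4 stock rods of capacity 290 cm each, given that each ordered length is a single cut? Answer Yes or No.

A valid assignment using 4 stock rods:
  stock rod 1: 280 = 280
  stock rod 2: 250 = 250
  stock rod 3: 140 + 100 = 240
  stock rod 4: 80 + 60 = 140
Every load is within 290 cm, so 4 stock rods suffice.

Yes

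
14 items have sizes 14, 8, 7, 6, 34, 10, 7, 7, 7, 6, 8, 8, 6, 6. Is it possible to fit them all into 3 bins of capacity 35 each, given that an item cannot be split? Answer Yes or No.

Total = 134; ⌈134/35⌉ = 4.
At least 4 bins are required, but only 3 are allowed.

No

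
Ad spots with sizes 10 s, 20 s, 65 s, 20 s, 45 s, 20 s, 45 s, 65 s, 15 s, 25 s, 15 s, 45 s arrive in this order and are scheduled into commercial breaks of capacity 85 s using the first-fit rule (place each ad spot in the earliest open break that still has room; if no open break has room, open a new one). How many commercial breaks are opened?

  10 → break 1 (new)  [load 10/85]
  20 → break 1  [load 30/85]
  65 → break 2 (new)  [load 65/85]
  20 → break 1  [load 50/85]
  45 → break 3 (new)  [load 45/85]
  20 → break 1  [load 70/85]
  45 → break 4 (new)  [load 45/85]
  65 → break 5 (new)  [load 65/85]
  15 → break 1  [load 85/85]
  25 → break 3  [load 70/85]
  15 → break 2  [load 80/85]
  45 → break 6 (new)  [load 45/85]
6 commercial breaks opened.

6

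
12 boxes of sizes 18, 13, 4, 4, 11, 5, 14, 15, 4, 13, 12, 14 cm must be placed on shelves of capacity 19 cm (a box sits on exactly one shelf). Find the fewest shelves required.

8

Total = 18 + 15 + 14 + 14 + 13 + 13 + 12 + 11 + 5 + 4 + 4 + 4 = 127 cm.
Lower bound: ⌈127/19⌉ = 7 shelves.
Also, 8 boxes each exceed 19/2 cm, and no two of those can share a shelf, so at least 8 shelves are needed.
A packing using 8 shelves:
  shelf 1: 18 = 18
  shelf 2: 15 + 4 = 19
  shelf 3: 14 + 5 = 19
  shelf 4: 14 + 4 = 18
  shelf 5: 13 + 4 = 17
  shelf 6: 13 = 13
  shelf 7: 12 = 12
  shelf 8: 11 = 11
This matches the lower bound, so 8 is optimal.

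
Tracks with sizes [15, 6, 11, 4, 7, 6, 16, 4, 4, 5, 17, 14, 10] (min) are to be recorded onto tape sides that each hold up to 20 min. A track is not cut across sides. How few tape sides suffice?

7

Total = 17 + 16 + 15 + 14 + 11 + 10 + 7 + 6 + 6 + 5 + 4 + 4 + 4 = 119 min.
Lower bound: ⌈119/20⌉ = 6 tape sides.
A packing using 7 tape sides:
  side 1: 17 = 17
  side 2: 16 + 4 = 20
  side 3: 15 + 5 = 20
  side 4: 14 + 6 = 20
  side 5: 11 + 7 = 18
  side 6: 10 + 6 + 4 = 20
  side 7: 4 = 4
No arrangement into 6 tape sides stays within capacity, so 7 is optimal.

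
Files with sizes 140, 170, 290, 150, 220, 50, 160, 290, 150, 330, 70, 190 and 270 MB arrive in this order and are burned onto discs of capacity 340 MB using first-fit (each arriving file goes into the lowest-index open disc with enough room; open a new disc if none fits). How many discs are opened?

8

  140 → disc 1 (new)  [load 140/340]
  170 → disc 1  [load 310/340]
  290 → disc 2 (new)  [load 290/340]
  150 → disc 3 (new)  [load 150/340]
  220 → disc 4 (new)  [load 220/340]
  50 → disc 2  [load 340/340]
  160 → disc 3  [load 310/340]
  290 → disc 5 (new)  [load 290/340]
  150 → disc 6 (new)  [load 150/340]
  330 → disc 7 (new)  [load 330/340]
  70 → disc 4  [load 290/340]
  190 → disc 6  [load 340/340]
  270 → disc 8 (new)  [load 270/340]
8 discs opened.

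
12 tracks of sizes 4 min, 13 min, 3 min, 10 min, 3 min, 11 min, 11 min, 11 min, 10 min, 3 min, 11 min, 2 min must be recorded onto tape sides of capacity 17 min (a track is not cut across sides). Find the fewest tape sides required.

Total = 13 + 11 + 11 + 11 + 11 + 10 + 10 + 4 + 3 + 3 + 3 + 2 = 92 min.
Lower bound: ⌈92/17⌉ = 6 tape sides.
Also, 7 tracks each exceed 17/2 min, and no two of those can share a side, so at least 7 tape sides are needed.
A packing using 7 tape sides:
  side 1: 13 + 4 = 17
  side 2: 11 + 3 + 3 = 17
  side 3: 11 + 3 + 2 = 16
  side 4: 11 = 11
  side 5: 11 = 11
  side 6: 10 = 10
  side 7: 10 = 10
This matches the lower bound, so 7 is optimal.

7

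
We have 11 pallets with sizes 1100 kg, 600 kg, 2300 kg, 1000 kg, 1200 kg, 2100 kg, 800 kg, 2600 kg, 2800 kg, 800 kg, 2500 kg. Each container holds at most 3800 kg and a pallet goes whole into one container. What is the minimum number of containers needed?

Total = 2800 + 2600 + 2500 + 2300 + 2100 + 1200 + 1100 + 1000 + 800 + 800 + 600 = 17800 kg.
Lower bound: ⌈17800/3800⌉ = 5 containers.
A packing using 5 containers:
  container 1: 2800 + 1000 = 3800
  container 2: 2600 + 1200 = 3800
  container 3: 2500 + 1100 = 3600
  container 4: 2300 + 800 + 600 = 3700
  container 5: 2100 + 800 = 2900
This matches the lower bound, so 5 is optimal.

5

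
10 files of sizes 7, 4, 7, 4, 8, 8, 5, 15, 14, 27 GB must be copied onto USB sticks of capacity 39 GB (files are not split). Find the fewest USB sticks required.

Total = 27 + 15 + 14 + 8 + 8 + 7 + 7 + 5 + 4 + 4 = 99 GB.
Lower bound: ⌈99/39⌉ = 3 USB sticks.
A packing using 3 USB sticks:
  USB stick 1: 27 + 8 + 4 = 39
  USB stick 2: 15 + 14 + 8 = 37
  USB stick 3: 7 + 7 + 5 + 4 = 23
This matches the lower bound, so 3 is optimal.

3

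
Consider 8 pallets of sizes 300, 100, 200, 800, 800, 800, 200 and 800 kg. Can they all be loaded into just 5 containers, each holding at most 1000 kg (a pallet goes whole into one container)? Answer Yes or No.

A valid assignment using 5 containers:
  container 1: 800 + 200 = 1000
  container 2: 800 + 200 = 1000
  container 3: 800 + 100 = 900
  container 4: 800 = 800
  container 5: 300 = 300
Every load is within 1000 kg, so 5 containers suffice.

Yes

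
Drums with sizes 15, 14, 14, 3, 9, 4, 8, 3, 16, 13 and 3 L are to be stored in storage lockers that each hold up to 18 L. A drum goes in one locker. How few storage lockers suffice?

Total = 16 + 15 + 14 + 14 + 13 + 9 + 8 + 4 + 3 + 3 + 3 = 102 L.
Lower bound: ⌈102/18⌉ = 6 storage lockers.
A packing using 6 storage lockers:
  locker 1: 16 = 16
  locker 2: 15 + 3 = 18
  locker 3: 14 + 4 = 18
  locker 4: 14 + 3 = 17
  locker 5: 13 + 3 = 16
  locker 6: 9 + 8 = 17
This matches the lower bound, so 6 is optimal.

6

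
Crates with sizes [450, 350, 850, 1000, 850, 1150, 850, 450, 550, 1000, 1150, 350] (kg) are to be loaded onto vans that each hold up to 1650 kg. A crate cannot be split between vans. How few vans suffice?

7

Total = 1150 + 1150 + 1000 + 1000 + 850 + 850 + 850 + 550 + 450 + 450 + 350 + 350 = 9000 kg.
Lower bound: ⌈9000/1650⌉ = 6 vans.
Also, 7 crates each exceed 825 kg, and no two of those can share a van, so at least 7 vans are needed.
A packing using 7 vans:
  van 1: 1150 + 450 = 1600
  van 2: 1150 + 450 = 1600
  van 3: 1000 + 550 = 1550
  van 4: 1000 + 350 = 1350
  van 5: 850 + 350 = 1200
  van 6: 850 = 850
  van 7: 850 = 850
This matches the lower bound, so 7 is optimal.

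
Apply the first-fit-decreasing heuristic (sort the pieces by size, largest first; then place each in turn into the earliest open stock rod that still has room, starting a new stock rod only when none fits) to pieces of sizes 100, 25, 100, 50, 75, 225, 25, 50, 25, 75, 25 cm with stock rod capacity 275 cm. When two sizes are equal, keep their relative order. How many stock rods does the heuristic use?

Sorted descending: 225, 100, 100, 75, 75, 50, 50, 25, 25, 25, 25.
  225 → stock rod 1 (new)  [load 225/275]
  100 → stock rod 2 (new)  [load 100/275]
  100 → stock rod 2  [load 200/275]
  75 → stock rod 2  [load 275/275]
  75 → stock rod 3 (new)  [load 75/275]
  50 → stock rod 1  [load 275/275]
  50 → stock rod 3  [load 125/275]
  25 → stock rod 3  [load 150/275]
  25 → stock rod 3  [load 175/275]
  25 → stock rod 3  [load 200/275]
  25 → stock rod 3  [load 225/275]
3 stock rods opened.

3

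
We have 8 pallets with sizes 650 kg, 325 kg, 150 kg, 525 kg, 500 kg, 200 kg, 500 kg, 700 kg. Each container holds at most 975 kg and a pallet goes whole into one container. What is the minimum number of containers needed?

Total = 700 + 650 + 525 + 500 + 500 + 325 + 200 + 150 = 3550 kg.
Lower bound: ⌈3550/975⌉ = 4 containers.
Also, 5 pallets each exceed 975/2 kg, and no two of those can share a container, so at least 5 containers are needed.
A packing using 5 containers:
  container 1: 700 + 200 = 900
  container 2: 650 + 325 = 975
  container 3: 525 + 150 = 675
  container 4: 500 = 500
  container 5: 500 = 500
This matches the lower bound, so 5 is optimal.

5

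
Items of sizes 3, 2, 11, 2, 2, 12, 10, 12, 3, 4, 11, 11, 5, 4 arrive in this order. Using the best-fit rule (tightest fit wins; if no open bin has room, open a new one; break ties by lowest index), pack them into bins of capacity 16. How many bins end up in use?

6

  3 → bin 1 (new)  [load 3/16]
  2 → bin 1  [load 5/16]
  11 → bin 1  [load 16/16]
  2 → bin 2 (new)  [load 2/16]
  2 → bin 2  [load 4/16]
  12 → bin 2  [load 16/16]
  10 → bin 3 (new)  [load 10/16]
  12 → bin 4 (new)  [load 12/16]
  3 → bin 4  [load 15/16]
  4 → bin 3  [load 14/16]
  11 → bin 5 (new)  [load 11/16]
  11 → bin 6 (new)  [load 11/16]
  5 → bin 5  [load 16/16]
  4 → bin 6  [load 15/16]
6 bins opened.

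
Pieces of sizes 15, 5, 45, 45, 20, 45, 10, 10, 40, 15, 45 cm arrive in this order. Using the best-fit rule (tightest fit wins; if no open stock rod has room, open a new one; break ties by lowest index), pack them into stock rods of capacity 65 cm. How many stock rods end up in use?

5

  15 → stock rod 1 (new)  [load 15/65]
  5 → stock rod 1  [load 20/65]
  45 → stock rod 1  [load 65/65]
  45 → stock rod 2 (new)  [load 45/65]
  20 → stock rod 2  [load 65/65]
  45 → stock rod 3 (new)  [load 45/65]
  10 → stock rod 3  [load 55/65]
  10 → stock rod 3  [load 65/65]
  40 → stock rod 4 (new)  [load 40/65]
  15 → stock rod 4  [load 55/65]
  45 → stock rod 5 (new)  [load 45/65]
5 stock rods opened.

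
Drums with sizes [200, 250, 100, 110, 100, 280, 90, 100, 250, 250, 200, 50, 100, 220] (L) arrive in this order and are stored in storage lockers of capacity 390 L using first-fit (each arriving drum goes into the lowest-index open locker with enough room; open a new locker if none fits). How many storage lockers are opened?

7

  200 → locker 1 (new)  [load 200/390]
  250 → locker 2 (new)  [load 250/390]
  100 → locker 1  [load 300/390]
  110 → locker 2  [load 360/390]
  100 → locker 3 (new)  [load 100/390]
  280 → locker 3  [load 380/390]
  90 → locker 1  [load 390/390]
  100 → locker 4 (new)  [load 100/390]
  250 → locker 4  [load 350/390]
  250 → locker 5 (new)  [load 250/390]
  200 → locker 6 (new)  [load 200/390]
  50 → locker 5  [load 300/390]
  100 → locker 6  [load 300/390]
  220 → locker 7 (new)  [load 220/390]
7 storage lockers opened.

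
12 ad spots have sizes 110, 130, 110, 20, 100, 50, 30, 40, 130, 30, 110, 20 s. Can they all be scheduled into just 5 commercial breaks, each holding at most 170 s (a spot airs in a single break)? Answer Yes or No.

Total = 880 s; ⌈880/170⌉ = 6.
At least 6 commercial breaks are required, but only 5 are allowed.

No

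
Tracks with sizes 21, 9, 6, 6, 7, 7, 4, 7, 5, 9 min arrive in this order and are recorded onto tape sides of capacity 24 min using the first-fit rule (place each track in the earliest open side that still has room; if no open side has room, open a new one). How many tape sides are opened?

  21 → side 1 (new)  [load 21/24]
  9 → side 2 (new)  [load 9/24]
  6 → side 2  [load 15/24]
  6 → side 2  [load 21/24]
  7 → side 3 (new)  [load 7/24]
  7 → side 3  [load 14/24]
  4 → side 3  [load 18/24]
  7 → side 4 (new)  [load 7/24]
  5 → side 3  [load 23/24]
  9 → side 4  [load 16/24]
4 tape sides opened.

4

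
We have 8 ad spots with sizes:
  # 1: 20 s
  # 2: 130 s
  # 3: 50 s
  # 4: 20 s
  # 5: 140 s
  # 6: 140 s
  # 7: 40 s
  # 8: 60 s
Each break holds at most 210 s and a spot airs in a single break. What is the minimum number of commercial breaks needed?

Total = 140 + 140 + 130 + 60 + 50 + 40 + 20 + 20 = 600 s.
Lower bound: ⌈600/210⌉ = 3 commercial breaks.
A packing using 3 commercial breaks:
  break 1: 140 + 60 = 200
  break 2: 140 + 50 + 20 = 210
  break 3: 130 + 40 + 20 = 190
This matches the lower bound, so 3 is optimal.

3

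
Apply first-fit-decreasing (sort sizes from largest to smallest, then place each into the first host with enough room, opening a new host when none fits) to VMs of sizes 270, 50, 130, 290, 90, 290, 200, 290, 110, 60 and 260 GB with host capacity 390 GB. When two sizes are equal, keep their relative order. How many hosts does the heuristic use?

6

Sorted descending: 290, 290, 290, 270, 260, 200, 130, 110, 90, 60, 50.
  290 → host 1 (new)  [load 290/390]
  290 → host 2 (new)  [load 290/390]
  290 → host 3 (new)  [load 290/390]
  270 → host 4 (new)  [load 270/390]
  260 → host 5 (new)  [load 260/390]
  200 → host 6 (new)  [load 200/390]
  130 → host 5  [load 390/390]
  110 → host 4  [load 380/390]
  90 → host 1  [load 380/390]
  60 → host 2  [load 350/390]
  50 → host 3  [load 340/390]
6 hosts opened.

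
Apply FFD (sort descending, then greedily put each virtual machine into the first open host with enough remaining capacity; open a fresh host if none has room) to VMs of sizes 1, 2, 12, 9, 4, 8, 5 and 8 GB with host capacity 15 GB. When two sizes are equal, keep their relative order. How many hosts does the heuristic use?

4

Sorted descending: 12, 9, 8, 8, 5, 4, 2, 1.
  12 → host 1 (new)  [load 12/15]
  9 → host 2 (new)  [load 9/15]
  8 → host 3 (new)  [load 8/15]
  8 → host 4 (new)  [load 8/15]
  5 → host 2  [load 14/15]
  4 → host 3  [load 12/15]
  2 → host 1  [load 14/15]
  1 → host 1  [load 15/15]
4 hosts opened.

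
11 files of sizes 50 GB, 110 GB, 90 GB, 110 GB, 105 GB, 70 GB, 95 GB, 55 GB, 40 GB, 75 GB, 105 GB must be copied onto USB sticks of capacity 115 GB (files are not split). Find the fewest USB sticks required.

9

Total = 110 + 110 + 105 + 105 + 95 + 90 + 75 + 70 + 55 + 50 + 40 = 905 GB.
Lower bound: ⌈905/115⌉ = 8 USB sticks.
A packing using 9 USB sticks:
  USB stick 1: 110 = 110
  USB stick 2: 110 = 110
  USB stick 3: 105 = 105
  USB stick 4: 105 = 105
  USB stick 5: 95 = 95
  USB stick 6: 90 = 90
  USB stick 7: 75 + 40 = 115
  USB stick 8: 70 = 70
  USB stick 9: 55 + 50 = 105
No arrangement into 8 USB sticks stays within capacity, so 9 is optimal.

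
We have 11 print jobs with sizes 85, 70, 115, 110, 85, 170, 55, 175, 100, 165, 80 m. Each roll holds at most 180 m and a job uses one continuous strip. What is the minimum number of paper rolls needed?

Total = 175 + 170 + 165 + 115 + 110 + 100 + 85 + 85 + 80 + 70 + 55 = 1210 m.
Lower bound: ⌈1210/180⌉ = 7 paper rolls.
A packing using 7 paper rolls:
  roll 1: 175 = 175
  roll 2: 170 = 170
  roll 3: 165 = 165
  roll 4: 115 + 55 = 170
  roll 5: 110 + 70 = 180
  roll 6: 100 + 80 = 180
  roll 7: 85 + 85 = 170
This matches the lower bound, so 7 is optimal.

7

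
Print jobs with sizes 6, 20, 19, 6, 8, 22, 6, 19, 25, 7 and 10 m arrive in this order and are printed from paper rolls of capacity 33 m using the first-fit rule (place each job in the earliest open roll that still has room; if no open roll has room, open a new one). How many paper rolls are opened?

5

  6 → roll 1 (new)  [load 6/33]
  20 → roll 1  [load 26/33]
  19 → roll 2 (new)  [load 19/33]
  6 → roll 1  [load 32/33]
  8 → roll 2  [load 27/33]
  22 → roll 3 (new)  [load 22/33]
  6 → roll 2  [load 33/33]
  19 → roll 4 (new)  [load 19/33]
  25 → roll 5 (new)  [load 25/33]
  7 → roll 3  [load 29/33]
  10 → roll 4  [load 29/33]
5 paper rolls opened.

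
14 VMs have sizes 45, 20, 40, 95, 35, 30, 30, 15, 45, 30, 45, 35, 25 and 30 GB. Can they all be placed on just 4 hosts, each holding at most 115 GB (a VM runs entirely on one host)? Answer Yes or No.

No

Total = 520 GB; ⌈520/115⌉ = 5.
At least 5 hosts are required, but only 4 are allowed.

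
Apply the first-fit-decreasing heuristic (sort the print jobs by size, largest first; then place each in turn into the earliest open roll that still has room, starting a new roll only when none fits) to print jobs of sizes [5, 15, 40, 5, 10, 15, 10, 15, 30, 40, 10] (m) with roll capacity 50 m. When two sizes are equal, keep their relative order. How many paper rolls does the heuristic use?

4

Sorted descending: 40, 40, 30, 15, 15, 15, 10, 10, 10, 5, 5.
  40 → roll 1 (new)  [load 40/50]
  40 → roll 2 (new)  [load 40/50]
  30 → roll 3 (new)  [load 30/50]
  15 → roll 3  [load 45/50]
  15 → roll 4 (new)  [load 15/50]
  15 → roll 4  [load 30/50]
  10 → roll 1  [load 50/50]
  10 → roll 2  [load 50/50]
  10 → roll 4  [load 40/50]
  5 → roll 3  [load 50/50]
  5 → roll 4  [load 45/50]
4 paper rolls opened.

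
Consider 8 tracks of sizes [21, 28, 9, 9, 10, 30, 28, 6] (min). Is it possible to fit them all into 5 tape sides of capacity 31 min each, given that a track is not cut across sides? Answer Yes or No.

Yes

A valid assignment using 5 tape sides:
  side 1: 30 = 30
  side 2: 28 = 28
  side 3: 28 = 28
  side 4: 21 + 10 = 31
  side 5: 9 + 9 + 6 = 24
Every load is within 31 min, so 5 tape sides suffice.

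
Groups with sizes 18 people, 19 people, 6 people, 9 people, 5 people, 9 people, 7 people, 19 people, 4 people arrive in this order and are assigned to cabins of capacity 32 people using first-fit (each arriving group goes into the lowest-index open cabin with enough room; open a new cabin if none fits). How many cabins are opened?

4

  18 → cabin 1 (new)  [load 18/32]
  19 → cabin 2 (new)  [load 19/32]
  6 → cabin 1  [load 24/32]
  9 → cabin 2  [load 28/32]
  5 → cabin 1  [load 29/32]
  9 → cabin 3 (new)  [load 9/32]
  7 → cabin 3  [load 16/32]
  19 → cabin 4 (new)  [load 19/32]
  4 → cabin 2  [load 32/32]
4 cabins opened.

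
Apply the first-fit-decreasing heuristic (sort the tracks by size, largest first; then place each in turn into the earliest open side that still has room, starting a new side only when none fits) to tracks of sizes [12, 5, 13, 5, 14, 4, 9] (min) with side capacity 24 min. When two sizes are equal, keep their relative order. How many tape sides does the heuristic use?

3

Sorted descending: 14, 13, 12, 9, 5, 5, 4.
  14 → side 1 (new)  [load 14/24]
  13 → side 2 (new)  [load 13/24]
  12 → side 3 (new)  [load 12/24]
  9 → side 1  [load 23/24]
  5 → side 2  [load 18/24]
  5 → side 2  [load 23/24]
  4 → side 3  [load 16/24]
3 tape sides opened.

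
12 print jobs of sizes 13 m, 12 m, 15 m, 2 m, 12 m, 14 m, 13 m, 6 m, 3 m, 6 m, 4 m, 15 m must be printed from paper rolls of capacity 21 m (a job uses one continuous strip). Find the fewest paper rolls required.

Total = 15 + 15 + 14 + 13 + 13 + 12 + 12 + 6 + 6 + 4 + 3 + 2 = 115 m.
Lower bound: ⌈115/21⌉ = 6 paper rolls.
Also, 7 print jobs each exceed 21/2 m, and no two of those can share a roll, so at least 7 paper rolls are needed.
A packing using 7 paper rolls:
  roll 1: 15 + 6 = 21
  roll 2: 15 + 6 = 21
  roll 3: 14 + 4 + 3 = 21
  roll 4: 13 + 2 = 15
  roll 5: 13 = 13
  roll 6: 12 = 12
  roll 7: 12 = 12
This matches the lower bound, so 7 is optimal.

7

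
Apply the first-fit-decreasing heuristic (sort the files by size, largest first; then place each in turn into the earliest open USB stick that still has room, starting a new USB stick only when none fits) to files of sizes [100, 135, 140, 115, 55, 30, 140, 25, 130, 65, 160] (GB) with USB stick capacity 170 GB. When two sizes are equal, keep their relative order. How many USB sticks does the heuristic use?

7

Sorted descending: 160, 140, 140, 135, 130, 115, 100, 65, 55, 30, 25.
  160 → USB stick 1 (new)  [load 160/170]
  140 → USB stick 2 (new)  [load 140/170]
  140 → USB stick 3 (new)  [load 140/170]
  135 → USB stick 4 (new)  [load 135/170]
  130 → USB stick 5 (new)  [load 130/170]
  115 → USB stick 6 (new)  [load 115/170]
  100 → USB stick 7 (new)  [load 100/170]
  65 → USB stick 7  [load 165/170]
  55 → USB stick 6  [load 170/170]
  30 → USB stick 2  [load 170/170]
  25 → USB stick 3  [load 165/170]
7 USB sticks opened.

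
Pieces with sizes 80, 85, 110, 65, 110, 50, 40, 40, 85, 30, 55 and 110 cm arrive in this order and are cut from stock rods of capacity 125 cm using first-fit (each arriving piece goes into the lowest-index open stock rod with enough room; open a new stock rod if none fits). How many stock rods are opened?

8

  80 → stock rod 1 (new)  [load 80/125]
  85 → stock rod 2 (new)  [load 85/125]
  110 → stock rod 3 (new)  [load 110/125]
  65 → stock rod 4 (new)  [load 65/125]
  110 → stock rod 5 (new)  [load 110/125]
  50 → stock rod 4  [load 115/125]
  40 → stock rod 1  [load 120/125]
  40 → stock rod 2  [load 125/125]
  85 → stock rod 6 (new)  [load 85/125]
  30 → stock rod 6  [load 115/125]
  55 → stock rod 7 (new)  [load 55/125]
  110 → stock rod 8 (new)  [load 110/125]
8 stock rods opened.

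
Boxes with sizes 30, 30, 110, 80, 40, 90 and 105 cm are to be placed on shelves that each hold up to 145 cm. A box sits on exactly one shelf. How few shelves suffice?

Total = 110 + 105 + 90 + 80 + 40 + 30 + 30 = 485 cm.
Lower bound: ⌈485/145⌉ = 4 shelves.
A packing using 4 shelves:
  shelf 1: 110 + 30 = 140
  shelf 2: 105 + 40 = 145
  shelf 3: 90 + 30 = 120
  shelf 4: 80 = 80
This matches the lower bound, so 4 is optimal.

4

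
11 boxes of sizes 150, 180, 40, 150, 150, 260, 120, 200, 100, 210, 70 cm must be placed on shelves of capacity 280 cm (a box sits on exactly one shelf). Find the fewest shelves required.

Total = 260 + 210 + 200 + 180 + 150 + 150 + 150 + 120 + 100 + 70 + 40 = 1630 cm.
Lower bound: ⌈1630/280⌉ = 6 shelves.
Also, 7 boxes each exceed 140 cm, and no two of those can share a shelf, so at least 7 shelves are needed.
A packing using 7 shelves:
  shelf 1: 260 = 260
  shelf 2: 210 + 70 = 280
  shelf 3: 200 + 40 = 240
  shelf 4: 180 + 100 = 280
  shelf 5: 150 + 120 = 270
  shelf 6: 150 = 150
  shelf 7: 150 = 150
This matches the lower bound, so 7 is optimal.

7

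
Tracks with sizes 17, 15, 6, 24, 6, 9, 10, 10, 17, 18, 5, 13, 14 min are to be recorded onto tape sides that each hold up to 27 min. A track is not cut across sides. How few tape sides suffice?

7

Total = 24 + 18 + 17 + 17 + 15 + 14 + 13 + 10 + 10 + 9 + 6 + 6 + 5 = 164 min.
Lower bound: ⌈164/27⌉ = 7 tape sides.
A packing using 7 tape sides:
  side 1: 24 = 24
  side 2: 18 + 9 = 27
  side 3: 17 + 10 = 27
  side 4: 17 + 10 = 27
  side 5: 15 + 6 + 6 = 27
  side 6: 14 + 13 = 27
  side 7: 5 = 5
This matches the lower bound, so 7 is optimal.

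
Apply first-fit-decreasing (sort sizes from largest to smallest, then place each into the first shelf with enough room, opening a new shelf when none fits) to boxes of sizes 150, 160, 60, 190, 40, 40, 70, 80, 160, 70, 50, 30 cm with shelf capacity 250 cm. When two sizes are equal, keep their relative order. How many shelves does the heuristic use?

Sorted descending: 190, 160, 160, 150, 80, 70, 70, 60, 50, 40, 40, 30.
  190 → shelf 1 (new)  [load 190/250]
  160 → shelf 2 (new)  [load 160/250]
  160 → shelf 3 (new)  [load 160/250]
  150 → shelf 4 (new)  [load 150/250]
  80 → shelf 2  [load 240/250]
  70 → shelf 3  [load 230/250]
  70 → shelf 4  [load 220/250]
  60 → shelf 1  [load 250/250]
  50 → shelf 5 (new)  [load 50/250]
  40 → shelf 5  [load 90/250]
  40 → shelf 5  [load 130/250]
  30 → shelf 4  [load 250/250]
5 shelves opened.

5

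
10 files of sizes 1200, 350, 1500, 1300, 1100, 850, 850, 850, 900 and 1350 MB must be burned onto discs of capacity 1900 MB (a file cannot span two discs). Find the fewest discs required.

Total = 1500 + 1350 + 1300 + 1200 + 1100 + 900 + 850 + 850 + 850 + 350 = 10250 MB.
Lower bound: ⌈10250/1900⌉ = 6 discs.
A packing using 7 discs:
  disc 1: 1500 + 350 = 1850
  disc 2: 1350 = 1350
  disc 3: 1300 = 1300
  disc 4: 1200 = 1200
  disc 5: 1100 = 1100
  disc 6: 900 + 850 = 1750
  disc 7: 850 + 850 = 1700
No arrangement into 6 discs stays within capacity, so 7 is optimal.

7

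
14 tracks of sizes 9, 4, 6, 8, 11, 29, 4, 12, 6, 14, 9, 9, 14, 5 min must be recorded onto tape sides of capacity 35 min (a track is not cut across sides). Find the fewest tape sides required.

4

Total = 29 + 14 + 14 + 12 + 11 + 9 + 9 + 9 + 8 + 6 + 6 + 5 + 4 + 4 = 140 min.
Lower bound: ⌈140/35⌉ = 4 tape sides.
A packing using 4 tape sides:
  side 1: 29 + 6 = 35
  side 2: 14 + 12 + 9 = 35
  side 3: 14 + 11 + 6 + 4 = 35
  side 4: 9 + 9 + 8 + 5 + 4 = 35
This matches the lower bound, so 4 is optimal.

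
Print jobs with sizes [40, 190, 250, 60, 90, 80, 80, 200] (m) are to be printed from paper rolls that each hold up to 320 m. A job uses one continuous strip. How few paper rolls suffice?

Total = 250 + 200 + 190 + 90 + 80 + 80 + 60 + 40 = 990 m.
Lower bound: ⌈990/320⌉ = 4 paper rolls.
A packing using 4 paper rolls:
  roll 1: 250 + 60 = 310
  roll 2: 200 + 90 = 290
  roll 3: 190 + 80 + 40 = 310
  roll 4: 80 = 80
This matches the lower bound, so 4 is optimal.

4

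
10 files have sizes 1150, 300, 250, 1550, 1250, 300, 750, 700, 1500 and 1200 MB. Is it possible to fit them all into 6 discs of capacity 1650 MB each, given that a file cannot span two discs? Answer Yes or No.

A valid assignment using 6 discs:
  disc 1: 1550 = 1550
  disc 2: 1500 = 1500
  disc 3: 1250 + 300 = 1550
  disc 4: 1200 + 300 = 1500
  disc 5: 1150 + 250 = 1400
  disc 6: 750 + 700 = 1450
Every load is within 1650 MB, so 6 discs suffice.

Yes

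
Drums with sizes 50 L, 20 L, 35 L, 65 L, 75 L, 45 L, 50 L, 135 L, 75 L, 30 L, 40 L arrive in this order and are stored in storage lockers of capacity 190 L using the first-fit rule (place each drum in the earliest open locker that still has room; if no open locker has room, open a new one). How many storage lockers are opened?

4

  50 → locker 1 (new)  [load 50/190]
  20 → locker 1  [load 70/190]
  35 → locker 1  [load 105/190]
  65 → locker 1  [load 170/190]
  75 → locker 2 (new)  [load 75/190]
  45 → locker 2  [load 120/190]
  50 → locker 2  [load 170/190]
  135 → locker 3 (new)  [load 135/190]
  75 → locker 4 (new)  [load 75/190]
  30 → locker 3  [load 165/190]
  40 → locker 4  [load 115/190]
4 storage lockers opened.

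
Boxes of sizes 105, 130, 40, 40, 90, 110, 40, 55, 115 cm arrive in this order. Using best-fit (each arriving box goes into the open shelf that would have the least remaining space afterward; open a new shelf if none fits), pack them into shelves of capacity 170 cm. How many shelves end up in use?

  105 → shelf 1 (new)  [load 105/170]
  130 → shelf 2 (new)  [load 130/170]
  40 → shelf 2  [load 170/170]
  40 → shelf 1  [load 145/170]
  90 → shelf 3 (new)  [load 90/170]
  110 → shelf 4 (new)  [load 110/170]
  40 → shelf 4  [load 150/170]
  55 → shelf 3  [load 145/170]
  115 → shelf 5 (new)  [load 115/170]
5 shelves opened.

5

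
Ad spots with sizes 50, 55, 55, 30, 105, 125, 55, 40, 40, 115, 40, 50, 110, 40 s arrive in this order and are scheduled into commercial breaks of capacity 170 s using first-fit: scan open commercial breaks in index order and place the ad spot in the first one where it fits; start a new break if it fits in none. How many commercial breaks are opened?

6

  50 → break 1 (new)  [load 50/170]
  55 → break 1  [load 105/170]
  55 → break 1  [load 160/170]
  30 → break 2 (new)  [load 30/170]
  105 → break 2  [load 135/170]
  125 → break 3 (new)  [load 125/170]
  55 → break 4 (new)  [load 55/170]
  40 → break 3  [load 165/170]
  40 → break 4  [load 95/170]
  115 → break 5 (new)  [load 115/170]
  40 → break 4  [load 135/170]
  50 → break 5  [load 165/170]
  110 → break 6 (new)  [load 110/170]
  40 → break 6  [load 150/170]
6 commercial breaks opened.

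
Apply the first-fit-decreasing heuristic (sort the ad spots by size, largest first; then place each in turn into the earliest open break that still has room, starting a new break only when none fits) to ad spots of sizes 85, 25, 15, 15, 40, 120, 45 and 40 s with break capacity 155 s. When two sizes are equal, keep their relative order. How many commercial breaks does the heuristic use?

3

Sorted descending: 120, 85, 45, 40, 40, 25, 15, 15.
  120 → break 1 (new)  [load 120/155]
  85 → break 2 (new)  [load 85/155]
  45 → break 2  [load 130/155]
  40 → break 3 (new)  [load 40/155]
  40 → break 3  [load 80/155]
  25 → break 1  [load 145/155]
  15 → break 2  [load 145/155]
  15 → break 3  [load 95/155]
3 commercial breaks opened.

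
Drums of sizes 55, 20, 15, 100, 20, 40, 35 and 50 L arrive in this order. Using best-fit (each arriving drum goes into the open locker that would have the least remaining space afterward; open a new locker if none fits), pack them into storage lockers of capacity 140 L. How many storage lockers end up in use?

3

  55 → locker 1 (new)  [load 55/140]
  20 → locker 1  [load 75/140]
  15 → locker 1  [load 90/140]
  100 → locker 2 (new)  [load 100/140]
  20 → locker 2  [load 120/140]
  40 → locker 1  [load 130/140]
  35 → locker 3 (new)  [load 35/140]
  50 → locker 3  [load 85/140]
3 storage lockers opened.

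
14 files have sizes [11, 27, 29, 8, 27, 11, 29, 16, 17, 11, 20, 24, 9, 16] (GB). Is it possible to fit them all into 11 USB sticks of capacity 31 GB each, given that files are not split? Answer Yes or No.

A valid assignment using 10 USB sticks:
  USB stick 1: 29 = 29
  USB stick 2: 29 = 29
  USB stick 3: 27 = 27
  USB stick 4: 27 = 27
  USB stick 5: 24 = 24
  USB stick 6: 20 + 11 = 31
  USB stick 7: 17 + 11 = 28
  USB stick 8: 16 + 11 = 27
  USB stick 9: 16 + 9 = 25
  USB stick 10: 8 = 8
That uses only 10 ≤ 11, so 11 USB sticks are enough.

Yes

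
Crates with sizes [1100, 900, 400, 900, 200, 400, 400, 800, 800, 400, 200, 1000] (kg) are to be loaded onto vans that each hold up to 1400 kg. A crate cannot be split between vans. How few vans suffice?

6

Total = 1100 + 1000 + 900 + 900 + 800 + 800 + 400 + 400 + 400 + 400 + 200 + 200 = 7500 kg.
Lower bound: ⌈7500/1400⌉ = 6 vans.
A packing using 6 vans:
  van 1: 1100 + 200 = 1300
  van 2: 1000 + 400 = 1400
  van 3: 900 + 400 = 1300
  van 4: 900 + 400 = 1300
  van 5: 800 + 400 + 200 = 1400
  van 6: 800 = 800
This matches the lower bound, so 6 is optimal.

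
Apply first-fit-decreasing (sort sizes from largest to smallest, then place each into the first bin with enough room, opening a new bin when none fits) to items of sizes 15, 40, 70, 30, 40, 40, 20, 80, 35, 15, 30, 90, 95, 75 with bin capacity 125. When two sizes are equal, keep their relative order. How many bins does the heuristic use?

Sorted descending: 95, 90, 80, 75, 70, 40, 40, 40, 35, 30, 30, 20, 15, 15.
  95 → bin 1 (new)  [load 95/125]
  90 → bin 2 (new)  [load 90/125]
  80 → bin 3 (new)  [load 80/125]
  75 → bin 4 (new)  [load 75/125]
  70 → bin 5 (new)  [load 70/125]
  40 → bin 3  [load 120/125]
  40 → bin 4  [load 115/125]
  40 → bin 5  [load 110/125]
  35 → bin 2  [load 125/125]
  30 → bin 1  [load 125/125]
  30 → bin 6 (new)  [load 30/125]
  20 → bin 6  [load 50/125]
  15 → bin 5  [load 125/125]
  15 → bin 6  [load 65/125]
6 bins opened.

6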